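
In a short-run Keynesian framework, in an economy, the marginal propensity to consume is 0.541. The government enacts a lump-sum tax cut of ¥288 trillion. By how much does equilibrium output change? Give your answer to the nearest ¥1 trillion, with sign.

+¥339 trillion

A lump-sum tax change of −¥288 trillion shifts disposable income by +¥288 trillion; first-round consumption changes by −c × ΔT = −0.541 × (−¥288 trillion) = +¥155.808 trillion.
Expenditure multiplier = 1/(1 − MPC) = 1/(1 − 0.541) = 1/0.459 ≈ 2.179.
The tax multiplier is −c × k ≈ −1.179, so ΔY = k × (−c·ΔT) = (+¥155.808 trillion) / 0.459 ≈ +¥339 trillion.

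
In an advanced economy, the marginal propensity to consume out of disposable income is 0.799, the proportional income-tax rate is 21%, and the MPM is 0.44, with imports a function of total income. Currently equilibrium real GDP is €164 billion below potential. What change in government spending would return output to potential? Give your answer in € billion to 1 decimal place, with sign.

Spending multiplier = 1/(1 − c(1−t) + m) = 1/(1 − 0.799×0.79 + 0.44) = 1/0.80879 ≈ 1.236.
Need ΔY = +€164 billion, so ΔG = ΔY/k = (+€164 billion) × 0.80879 ≈ +€132.6 billion.
The government should increase government spending by €132.6 billion.

+€132.6 billion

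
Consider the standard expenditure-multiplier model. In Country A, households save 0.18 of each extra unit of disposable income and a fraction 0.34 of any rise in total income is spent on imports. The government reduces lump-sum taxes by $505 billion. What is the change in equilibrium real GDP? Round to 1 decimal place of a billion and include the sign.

+$796.3 billion

MPC = 1 − MPS = 1 − 0.18 = 0.82.
A lump-sum tax change of −$505 billion shifts disposable income by +$505 billion; first-round consumption changes by −c × ΔT = −0.82 × (−$505 billion) = +$414.1 billion.
Expenditure multiplier = 1/(1 − c + m) = 1/(1 − 0.82 + 0.34) = 1/0.52 ≈ 1.923.
The tax multiplier is −c × k ≈ −1.577, so ΔY = k × (−c·ΔT) = (+$414.1 billion) / 0.52 ≈ +$796.3 billion.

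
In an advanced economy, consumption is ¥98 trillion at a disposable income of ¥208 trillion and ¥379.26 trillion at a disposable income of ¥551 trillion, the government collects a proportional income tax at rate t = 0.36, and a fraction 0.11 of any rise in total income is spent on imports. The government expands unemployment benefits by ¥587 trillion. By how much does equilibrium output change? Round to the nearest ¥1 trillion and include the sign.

MPC = ΔC/ΔYd = (379.26 − 98)/(551 − 208) = 281.26/343 = 0.82.
The transfer change shifts disposable income by +¥587 trillion, so first-round consumption changes by c·ΔTR = 0.82 × (+¥587 trillion) = +¥481.34 trillion.
Expenditure multiplier = 1/(1 − c(1−t) + m) = 1/(1 − 0.82×0.64 + 0.11) = 1/0.5852 ≈ 1.709.
The transfer multiplier is c × k ≈ 1.401, so ΔY = k × (c·ΔTR) = (+¥481.34 trillion) / 0.5852 ≈ +¥823 trillion.

+¥823 trillion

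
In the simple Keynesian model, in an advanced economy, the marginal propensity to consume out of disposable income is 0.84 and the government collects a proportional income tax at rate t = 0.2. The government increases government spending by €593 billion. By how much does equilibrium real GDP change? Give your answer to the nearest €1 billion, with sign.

+€1,808 billion

Spending multiplier = 1/(1 − c(1−t)) = 1/(1 − 0.84×0.8) = 1/0.328 ≈ 3.049.
ΔY = k × ΔG = (+€593 billion) / 0.328 ≈ +€1,808 billion.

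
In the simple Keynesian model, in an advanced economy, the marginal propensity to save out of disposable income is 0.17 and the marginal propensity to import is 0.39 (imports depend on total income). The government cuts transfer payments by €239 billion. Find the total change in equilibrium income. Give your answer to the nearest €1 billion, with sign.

−€354 billion

MPC = 1 − MPS = 1 − 0.17 = 0.83.
The transfer change shifts disposable income by −€239 billion, so first-round consumption changes by c·ΔTR = 0.83 × (−€239 billion) = −€198.37 billion.
Expenditure multiplier = 1/(1 − c + m) = 1/(1 − 0.83 + 0.39) = 1/0.56 ≈ 1.786.
The transfer multiplier is c × k ≈ 1.482, so ΔY = k × (c·ΔTR) = (−€198.37 billion) / 0.56 ≈ −€354 billion.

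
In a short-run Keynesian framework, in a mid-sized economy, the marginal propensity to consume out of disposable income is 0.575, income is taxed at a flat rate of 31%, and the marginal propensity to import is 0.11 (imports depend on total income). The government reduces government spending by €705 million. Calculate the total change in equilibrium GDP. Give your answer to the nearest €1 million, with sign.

Government-spending multiplier = 1/(1 − c(1−t) + m) = 1/(1 − 0.575×0.69 + 0.11) = 1/0.71325 ≈ 1.402.
ΔY = k × ΔG = (−€705 million) / 0.71325 ≈ −€988 million.

−€988 million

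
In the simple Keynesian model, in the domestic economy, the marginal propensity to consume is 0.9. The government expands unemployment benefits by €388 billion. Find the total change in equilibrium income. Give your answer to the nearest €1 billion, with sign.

+€3,492 billion

The transfer change shifts disposable income by +€388 billion, so first-round consumption changes by c·ΔTR = 0.9 × (+€388 billion) = +€349.2 billion.
Expenditure multiplier = 1/(1 − MPC) = 1/(1 − 0.9) = 1/0.1 = 10.
The transfer multiplier is c × k = 9, so ΔY = k × (c·ΔTR) = (+€349.2 billion) / 0.1 = +€3,492 billion.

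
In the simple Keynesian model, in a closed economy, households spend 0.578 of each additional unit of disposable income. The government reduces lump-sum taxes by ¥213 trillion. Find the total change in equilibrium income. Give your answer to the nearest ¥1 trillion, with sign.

+¥292 trillion

A lump-sum tax change of −¥213 trillion shifts disposable income by +¥213 trillion; first-round consumption changes by −c × ΔT = −0.578 × (−¥213 trillion) = +¥123.114 trillion.
Expenditure multiplier = 1/(1 − MPC) = 1/(1 − 0.578) = 1/0.422 ≈ 2.37.
The tax multiplier is −c × k ≈ −1.37, so ΔY = k × (−c·ΔT) = (+¥123.114 trillion) / 0.422 ≈ +¥292 trillion.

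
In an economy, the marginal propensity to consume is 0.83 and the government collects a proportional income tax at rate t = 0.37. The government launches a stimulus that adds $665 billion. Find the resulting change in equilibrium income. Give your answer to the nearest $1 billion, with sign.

+$1,394 billion

Spending multiplier = 1/(1 − c(1−t)) = 1/(1 − 0.83×0.63) = 1/0.4771 ≈ 2.096.
ΔY = k × ΔG = (+$665 billion) / 0.4771 ≈ +$1,394 billion.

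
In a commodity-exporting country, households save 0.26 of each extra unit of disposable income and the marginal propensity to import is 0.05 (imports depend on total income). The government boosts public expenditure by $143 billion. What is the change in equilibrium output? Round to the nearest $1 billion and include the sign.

MPC = 1 − MPS = 1 − 0.26 = 0.74.
Spending multiplier = 1/(1 − c + m) = 1/(1 − 0.74 + 0.05) = 1/0.31 ≈ 3.226.
ΔY = k × ΔG = (+$143 billion) / 0.31 ≈ +$461 billion.

+$461 billion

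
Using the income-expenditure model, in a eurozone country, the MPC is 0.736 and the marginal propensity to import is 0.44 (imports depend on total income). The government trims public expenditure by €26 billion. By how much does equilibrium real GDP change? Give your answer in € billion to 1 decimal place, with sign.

Expenditure multiplier = 1/(1 − c + m) = 1/(1 − 0.736 + 0.44) = 1/0.704 ≈ 1.42.
ΔY = k × ΔG = (−€26 billion) / 0.704 ≈ −€36.9 billion.

−€36.9 billion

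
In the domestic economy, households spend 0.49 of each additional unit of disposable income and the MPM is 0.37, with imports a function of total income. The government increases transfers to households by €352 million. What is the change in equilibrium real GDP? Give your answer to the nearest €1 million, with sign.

The transfer change shifts disposable income by +€352 million, so first-round consumption changes by c·ΔTR = 0.49 × (+€352 million) = +€172.48 million.
Expenditure multiplier = 1/(1 − c + m) = 1/(1 − 0.49 + 0.37) = 1/0.88 ≈ 1.136.
The transfer multiplier is c × k ≈ 0.557, so ΔY = k × (c·ΔTR) = (+€172.48 million) / 0.88 = +€196 million.

+€196 million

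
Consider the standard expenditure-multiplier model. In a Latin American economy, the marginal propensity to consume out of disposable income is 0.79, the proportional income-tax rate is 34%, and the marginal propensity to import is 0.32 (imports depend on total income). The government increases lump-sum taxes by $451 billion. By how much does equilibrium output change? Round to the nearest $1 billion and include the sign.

−$446 billion

A lump-sum tax change of +$451 billion shifts disposable income by −$451 billion; first-round consumption changes by −c × ΔT = −0.79 × (+$451 billion) = −$356.29 billion.
Expenditure multiplier = 1/(1 − c(1−t) + m) = 1/(1 − 0.79×0.66 + 0.32) = 1/0.7986 ≈ 1.252.
The tax multiplier is −c × k ≈ −0.989, so ΔY = k × (−c·ΔT) = (−$356.29 billion) / 0.7986 ≈ −$446 billion.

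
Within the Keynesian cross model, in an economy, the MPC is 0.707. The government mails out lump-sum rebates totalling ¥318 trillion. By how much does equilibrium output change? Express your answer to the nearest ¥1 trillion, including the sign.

+¥767 trillion

A lump-sum tax change of −¥318 trillion shifts disposable income by +¥318 trillion; first-round consumption changes by −c × ΔT = −0.707 × (−¥318 trillion) = +¥224.826 trillion.
Expenditure multiplier = 1/(1 − MPC) = 1/(1 − 0.707) = 1/0.293 ≈ 3.413.
The tax multiplier is −c × k ≈ −2.413, so ΔY = k × (−c·ΔT) = (+¥224.826 trillion) / 0.293 ≈ +¥767 trillion.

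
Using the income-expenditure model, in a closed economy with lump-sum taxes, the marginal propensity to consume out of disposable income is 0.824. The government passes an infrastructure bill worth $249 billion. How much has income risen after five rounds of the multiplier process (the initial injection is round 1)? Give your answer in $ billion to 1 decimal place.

Round 1 adds ΔG = $249 billion; each later round is MPC = 0.824 times the previous.
After 5 rounds: 249 + 205.176 + 169.065024 + 139.309579776 + 114.791093735424 = ΔG·(1 − c^5)/(1 − c) = 249 × (1 − 0.379870928666624)/0.176 ≈ $877.3 billion.

$877.3 billion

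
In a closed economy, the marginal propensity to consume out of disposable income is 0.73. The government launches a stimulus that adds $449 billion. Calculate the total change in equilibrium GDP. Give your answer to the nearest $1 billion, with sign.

+$1,663 billion

Expenditure multiplier = 1/(1 − MPC) = 1/(1 − 0.73) = 1/0.27 ≈ 3.704.
ΔY = k × ΔG = (+$449 billion) / 0.27 ≈ +$1,663 billion.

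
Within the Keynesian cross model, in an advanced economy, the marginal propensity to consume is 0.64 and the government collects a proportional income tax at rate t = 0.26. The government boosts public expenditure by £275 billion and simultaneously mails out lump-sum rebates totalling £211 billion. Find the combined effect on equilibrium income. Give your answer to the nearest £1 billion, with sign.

+£779 billion

Expenditure multiplier = 1/(1 − c(1−t)) = 1/(1 − 0.64×0.74) = 1/0.5264 ≈ 1.9.
ΔG contributes k·ΔG = (+£275 billion) / 0.5264 ≈ +£522.4 billion.
ΔT of −£211 billion changes first-round spending by −c·ΔT = +£135.04 billion, contributing k·(−c·ΔT) = (+£135.04 billion) / 0.5264 ≈ +£256.5 billion.
Net ΔY = k(ΔG − c·ΔT) = (+£410.04 billion) / 0.5264 ≈ +£779 billion.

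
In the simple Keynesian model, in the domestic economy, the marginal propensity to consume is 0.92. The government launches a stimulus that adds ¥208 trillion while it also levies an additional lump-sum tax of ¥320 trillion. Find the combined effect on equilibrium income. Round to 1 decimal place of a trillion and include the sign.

−¥1,080.0 trillion

Expenditure multiplier = 1/(1 − MPC) = 1/(1 − 0.92) = 1/0.08 = 12.5.
ΔG contributes k·ΔG = (+¥208 trillion) / 0.08 = +¥2,600 trillion.
ΔT of +¥320 trillion changes first-round spending by −c·ΔT = −¥294.4 trillion, contributing k·(−c·ΔT) = (−¥294.4 trillion) / 0.08 = −¥3,680 trillion.
Net ΔY = k(ΔG − c·ΔT) = (−¥86.4 trillion) / 0.08 = −¥1,080 trillion.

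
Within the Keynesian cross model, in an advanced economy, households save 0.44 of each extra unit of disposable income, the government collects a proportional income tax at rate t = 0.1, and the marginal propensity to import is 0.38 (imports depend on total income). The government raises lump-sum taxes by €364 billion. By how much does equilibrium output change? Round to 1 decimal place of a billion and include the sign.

−€232.7 billion

MPC = 1 − MPS = 1 − 0.44 = 0.56.
A lump-sum tax change of +€364 billion shifts disposable income by −€364 billion; first-round consumption changes by −c × ΔT = −0.56 × (+€364 billion) = −€203.84 billion.
Expenditure multiplier = 1/(1 − c(1−t) + m) = 1/(1 − 0.56×0.9 + 0.38) = 1/0.876 ≈ 1.142.
The tax multiplier is −c × k ≈ −0.639, so ΔY = k × (−c·ΔT) = (−€203.84 billion) / 0.876 ≈ −€232.7 billion.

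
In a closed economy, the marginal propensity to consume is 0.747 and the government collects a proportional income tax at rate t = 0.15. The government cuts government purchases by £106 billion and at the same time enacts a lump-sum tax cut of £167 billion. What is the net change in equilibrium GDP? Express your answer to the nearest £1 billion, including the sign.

Expenditure multiplier = 1/(1 − c(1−t)) = 1/(1 − 0.747×0.85) = 1/0.36505 ≈ 2.739.
ΔG contributes k·ΔG = (−£106 billion) / 0.36505 ≈ −£290.4 billion.
ΔT of −£167 billion changes first-round spending by −c·ΔT = +£124.749 billion, contributing k·(−c·ΔT) = (+£124.749 billion) / 0.36505 ≈ +£341.7 billion.
Net ΔY = k(ΔG − c·ΔT) = (+£18.749 billion) / 0.36505 ≈ +£51 billion.

+£51 billion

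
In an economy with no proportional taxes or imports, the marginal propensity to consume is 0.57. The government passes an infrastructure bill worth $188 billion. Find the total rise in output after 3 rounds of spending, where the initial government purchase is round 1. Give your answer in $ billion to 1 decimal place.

$356.2 billion

Round 1 adds ΔG = $188 billion; each later round is MPC = 0.57 times the previous.
After 3 rounds: 188 + 107.16 + 61.0812 = ΔG·(1 − c^3)/(1 − c) = 188 × (1 − 0.185193)/0.43 ≈ $356.2 billion.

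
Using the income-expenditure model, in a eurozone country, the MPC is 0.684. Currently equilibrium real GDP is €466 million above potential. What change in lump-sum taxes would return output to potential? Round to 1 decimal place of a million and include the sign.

+€215.3 million

Spending multiplier = 1/(1 − MPC) = 1/(1 − 0.684) = 1/0.316 ≈ 3.165.
Tax multiplier = −c·k = −0.684/0.316 ≈ −2.165. Need ΔY = −€466 million, so ΔT = ΔY/(−c·k) = −(−€466 million) × 0.316 / 0.684 ≈ +€215.3 million.
The government should raise lump-sum taxes by €215.3 million.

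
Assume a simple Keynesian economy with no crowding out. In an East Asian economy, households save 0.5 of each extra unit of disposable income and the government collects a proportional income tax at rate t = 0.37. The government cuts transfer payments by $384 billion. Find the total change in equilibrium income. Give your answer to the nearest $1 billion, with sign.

−$280 billion

MPC = 1 − MPS = 1 − 0.5 = 0.5.
The transfer change shifts disposable income by −$384 billion, so first-round consumption changes by c·ΔTR = 0.5 × (−$384 billion) = −$192 billion.
Expenditure multiplier = 1/(1 − c(1−t)) = 1/(1 − 0.5×0.63) = 1/0.685 ≈ 1.46.
The transfer multiplier is c × k ≈ 0.73, so ΔY = k × (c·ΔTR) = (−$192 billion) / 0.685 ≈ −$280 billion.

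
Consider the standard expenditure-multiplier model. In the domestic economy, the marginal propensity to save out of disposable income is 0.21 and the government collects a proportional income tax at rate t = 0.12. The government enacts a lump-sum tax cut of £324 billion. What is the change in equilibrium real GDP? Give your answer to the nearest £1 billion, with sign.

MPC = 1 − MPS = 1 − 0.21 = 0.79.
A lump-sum tax change of −£324 billion shifts disposable income by +£324 billion; first-round consumption changes by −c × ΔT = −0.79 × (−£324 billion) = +£255.96 billion.
Expenditure multiplier = 1/(1 − c(1−t)) = 1/(1 − 0.79×0.88) = 1/0.3048 ≈ 3.281.
The tax multiplier is −c × k ≈ −2.592, so ΔY = k × (−c·ΔT) = (+£255.96 billion) / 0.3048 ≈ +£840 billion.

+£840 billion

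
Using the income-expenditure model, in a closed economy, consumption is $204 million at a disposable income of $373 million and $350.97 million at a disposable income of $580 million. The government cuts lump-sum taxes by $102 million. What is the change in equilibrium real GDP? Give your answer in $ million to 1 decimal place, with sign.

+$249.7 million

MPC = ΔC/ΔYd = (350.97 − 204)/(580 − 373) = 146.97/207 = 0.71.
A lump-sum tax change of −$102 million shifts disposable income by +$102 million; first-round consumption changes by −c × ΔT = −0.71 × (−$102 million) = +$72.42 million.
Expenditure multiplier = 1/(1 − MPC) = 1/(1 − 0.71) = 1/0.29 ≈ 3.448.
The tax multiplier is −c × k ≈ −2.448, so ΔY = k × (−c·ΔT) = (+$72.42 million) / 0.29 ≈ +$249.7 million.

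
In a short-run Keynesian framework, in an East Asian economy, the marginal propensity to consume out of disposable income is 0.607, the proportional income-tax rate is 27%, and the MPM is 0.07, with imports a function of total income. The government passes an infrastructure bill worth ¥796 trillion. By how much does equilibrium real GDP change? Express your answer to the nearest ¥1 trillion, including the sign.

Government-spending multiplier = 1/(1 − c(1−t) + m) = 1/(1 − 0.607×0.73 + 0.07) = 1/0.62689 ≈ 1.595.
ΔY = k × ΔG = (+¥796 trillion) / 0.62689 ≈ +¥1,270 trillion.

+¥1,270 trillion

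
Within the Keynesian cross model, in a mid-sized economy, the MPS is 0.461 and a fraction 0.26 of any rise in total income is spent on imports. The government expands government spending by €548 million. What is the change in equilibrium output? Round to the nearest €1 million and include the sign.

+€760 million

MPC = 1 − MPS = 1 − 0.461 = 0.539.
Expenditure multiplier = 1/(1 − c + m) = 1/(1 − 0.539 + 0.26) = 1/0.721 ≈ 1.387.
ΔY = k × ΔG = (+€548 million) / 0.721 ≈ +€760 million.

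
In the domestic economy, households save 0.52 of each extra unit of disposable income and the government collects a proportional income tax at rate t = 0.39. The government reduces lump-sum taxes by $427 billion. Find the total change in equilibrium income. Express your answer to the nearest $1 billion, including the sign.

+$290 billion

MPC = 1 − MPS = 1 − 0.52 = 0.48.
A lump-sum tax change of −$427 billion shifts disposable income by +$427 billion; first-round consumption changes by −c × ΔT = −0.48 × (−$427 billion) = +$204.96 billion.
Expenditure multiplier = 1/(1 − c(1−t)) = 1/(1 − 0.48×0.61) = 1/0.7072 ≈ 1.414.
The tax multiplier is −c × k ≈ −0.679, so ΔY = k × (−c·ΔT) = (+$204.96 billion) / 0.7072 ≈ +$290 billion.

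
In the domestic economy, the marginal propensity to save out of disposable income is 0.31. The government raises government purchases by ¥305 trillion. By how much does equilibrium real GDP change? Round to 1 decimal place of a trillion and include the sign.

MPC = 1 − MPS = 1 − 0.31 = 0.69.
Spending multiplier = 1/(1 − MPC) = 1/(1 − 0.69) = 1/0.31 ≈ 3.226.
ΔY = k × ΔG = (+¥305 trillion) / 0.31 ≈ +¥983.9 trillion.

+¥983.9 trillion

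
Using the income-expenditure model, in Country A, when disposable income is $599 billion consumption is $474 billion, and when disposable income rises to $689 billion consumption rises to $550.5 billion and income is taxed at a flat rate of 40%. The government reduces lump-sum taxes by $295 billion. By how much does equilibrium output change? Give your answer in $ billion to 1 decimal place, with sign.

MPC = ΔC/ΔYd = (550.5 − 474)/(689 − 599) = 76.5/90 = 0.85.
A lump-sum tax change of −$295 billion shifts disposable income by +$295 billion; first-round consumption changes by −c × ΔT = −0.85 × (−$295 billion) = +$250.75 billion.
Expenditure multiplier = 1/(1 − c(1−t)) = 1/(1 − 0.85×0.6) = 1/0.49 ≈ 2.041.
The tax multiplier is −c × k ≈ −1.735, so ΔY = k × (−c·ΔT) = (+$250.75 billion) / 0.49 ≈ +$511.7 billion.

+$511.7 billion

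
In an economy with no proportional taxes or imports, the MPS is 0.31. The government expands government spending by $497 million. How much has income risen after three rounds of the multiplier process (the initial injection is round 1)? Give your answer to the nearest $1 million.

MPC = 1 − MPS = 1 − 0.31 = 0.69.
Round 1 adds ΔG = $497 million; each later round is MPC = 0.69 times the previous.
After 3 rounds: 497 + 342.93 + 236.6217 = ΔG·(1 − c^3)/(1 − c) = 497 × (1 − 0.328509)/0.31 ≈ $1,077 million.

$1,077 million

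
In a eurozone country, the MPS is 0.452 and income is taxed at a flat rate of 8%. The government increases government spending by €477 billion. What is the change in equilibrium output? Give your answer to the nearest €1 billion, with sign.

MPC = 1 − MPS = 1 − 0.452 = 0.548.
Spending multiplier = 1/(1 − c(1−t)) = 1/(1 − 0.548×0.92) = 1/0.49584 ≈ 2.017.
ΔY = k × ΔG = (+€477 billion) / 0.49584 ≈ +€962 billion.

+€962 billion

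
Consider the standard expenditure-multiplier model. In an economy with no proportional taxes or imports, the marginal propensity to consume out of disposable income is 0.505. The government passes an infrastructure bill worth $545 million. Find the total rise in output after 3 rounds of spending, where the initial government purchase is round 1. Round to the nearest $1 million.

$959 million

Round 1 adds ΔG = $545 million; each later round is MPC = 0.505 times the previous.
After 3 rounds: 545 + 275.225 + 138.988625 = ΔG·(1 − c^3)/(1 − c) = 545 × (1 − 0.128787625)/0.495 ≈ $959 million.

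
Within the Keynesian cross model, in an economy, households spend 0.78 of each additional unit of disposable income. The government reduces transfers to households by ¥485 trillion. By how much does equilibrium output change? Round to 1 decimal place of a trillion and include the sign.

−¥1,719.5 trillion

The transfer change shifts disposable income by −¥485 trillion, so first-round consumption changes by c·ΔTR = 0.78 × (−¥485 trillion) = −¥378.3 trillion.
Expenditure multiplier = 1/(1 − MPC) = 1/(1 − 0.78) = 1/0.22 ≈ 4.545.
The transfer multiplier is c × k ≈ 3.545, so ΔY = k × (c·ΔTR) = (−¥378.3 trillion) / 0.22 ≈ −¥1,719.5 trillion.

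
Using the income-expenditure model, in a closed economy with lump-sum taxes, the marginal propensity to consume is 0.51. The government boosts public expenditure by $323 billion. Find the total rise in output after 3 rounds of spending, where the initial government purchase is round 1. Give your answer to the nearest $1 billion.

Round 1 adds ΔG = $323 billion; each later round is MPC = 0.51 times the previous.
After 3 rounds: 323 + 164.73 + 84.0123 = ΔG·(1 − c^3)/(1 − c) = 323 × (1 − 0.132651)/0.49 ≈ $572 billion.

$572 billion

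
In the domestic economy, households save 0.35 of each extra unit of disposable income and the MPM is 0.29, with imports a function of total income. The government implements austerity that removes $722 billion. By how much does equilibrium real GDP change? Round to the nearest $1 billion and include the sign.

MPC = 1 − MPS = 1 − 0.35 = 0.65.
Government-spending multiplier = 1/(1 − c + m) = 1/(1 − 0.65 + 0.29) = 1/0.64 ≈ 1.563.
ΔY = k × ΔG = (−$722 billion) / 0.64 ≈ −$1,128 billion.

−$1,128 billion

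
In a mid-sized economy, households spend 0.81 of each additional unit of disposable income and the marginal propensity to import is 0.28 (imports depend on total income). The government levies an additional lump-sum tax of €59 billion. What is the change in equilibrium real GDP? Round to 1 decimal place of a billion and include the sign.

−€101.7 billion

A lump-sum tax change of +€59 billion shifts disposable income by −€59 billion; first-round consumption changes by −c × ΔT = −0.81 × (+€59 billion) = −€47.79 billion.
Expenditure multiplier = 1/(1 − c + m) = 1/(1 − 0.81 + 0.28) = 1/0.47 ≈ 2.128.
The tax multiplier is −c × k ≈ −1.723, so ΔY = k × (−c·ΔT) = (−€47.79 billion) / 0.47 ≈ −€101.7 billion.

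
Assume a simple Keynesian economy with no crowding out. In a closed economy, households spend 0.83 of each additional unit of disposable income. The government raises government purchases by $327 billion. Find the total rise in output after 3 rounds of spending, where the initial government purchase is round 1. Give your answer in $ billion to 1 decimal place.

Round 1 adds ΔG = $327 billion; each later round is MPC = 0.83 times the previous.
After 3 rounds: 327 + 271.41 + 225.2703 = ΔG·(1 − c^3)/(1 − c) = 327 × (1 − 0.571787)/0.17 ≈ $823.7 billion.

$823.7 billion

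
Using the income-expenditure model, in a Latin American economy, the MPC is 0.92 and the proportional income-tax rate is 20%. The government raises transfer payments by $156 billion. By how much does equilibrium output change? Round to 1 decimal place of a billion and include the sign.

The transfer change shifts disposable income by +$156 billion, so first-round consumption changes by c·ΔTR = 0.92 × (+$156 billion) = +$143.52 billion.
Expenditure multiplier = 1/(1 − c(1−t)) = 1/(1 − 0.92×0.8) = 1/0.264 ≈ 3.788.
The transfer multiplier is c × k ≈ 3.485, so ΔY = k × (c·ΔTR) = (+$143.52 billion) / 0.264 ≈ +$543.6 billion.

+$543.6 billion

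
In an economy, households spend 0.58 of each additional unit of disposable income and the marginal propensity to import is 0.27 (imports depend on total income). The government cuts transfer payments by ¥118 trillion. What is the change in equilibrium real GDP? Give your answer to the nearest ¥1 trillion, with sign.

The transfer change shifts disposable income by −¥118 trillion, so first-round consumption changes by c·ΔTR = 0.58 × (−¥118 trillion) = −¥68.44 trillion.
Expenditure multiplier = 1/(1 − c + m) = 1/(1 − 0.58 + 0.27) = 1/0.69 ≈ 1.449.
The transfer multiplier is c × k ≈ 0.841, so ΔY = k × (c·ΔTR) = (−¥68.44 trillion) / 0.69 ≈ −¥99 trillion.

−¥99 trillion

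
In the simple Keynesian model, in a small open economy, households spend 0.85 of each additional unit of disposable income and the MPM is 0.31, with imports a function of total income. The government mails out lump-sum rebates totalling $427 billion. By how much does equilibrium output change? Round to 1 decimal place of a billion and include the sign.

A lump-sum tax change of −$427 billion shifts disposable income by +$427 billion; first-round consumption changes by −c × ΔT = −0.85 × (−$427 billion) = +$362.95 billion.
Expenditure multiplier = 1/(1 − c + m) = 1/(1 − 0.85 + 0.31) = 1/0.46 ≈ 2.174.
The tax multiplier is −c × k ≈ −1.848, so ΔY = k × (−c·ΔT) = (+$362.95 billion) / 0.46 ≈ +$789 billion.

+$789.0 billion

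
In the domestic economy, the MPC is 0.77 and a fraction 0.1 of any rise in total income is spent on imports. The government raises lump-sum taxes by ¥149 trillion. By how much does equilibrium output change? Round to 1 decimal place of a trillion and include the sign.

−¥347.7 trillion

A lump-sum tax change of +¥149 trillion shifts disposable income by −¥149 trillion; first-round consumption changes by −c × ΔT = −0.77 × (+¥149 trillion) = −¥114.73 trillion.
Expenditure multiplier = 1/(1 − c + m) = 1/(1 − 0.77 + 0.1) = 1/0.33 ≈ 3.03.
The tax multiplier is −c × k ≈ −2.333, so ΔY = k × (−c·ΔT) = (−¥114.73 trillion) / 0.33 ≈ −¥347.7 trillion.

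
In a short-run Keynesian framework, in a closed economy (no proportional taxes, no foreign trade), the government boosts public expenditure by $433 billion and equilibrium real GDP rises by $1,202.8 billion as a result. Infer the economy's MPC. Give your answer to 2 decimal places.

Implied spending multiplier k = ΔY/ΔG = 1,202.8/433 ≈ 2.7778.
Since k = 1/(1 − MPC), MPC = 1 − 1/k = 1 − ΔG/ΔY = 1 − 433/1,202.8 ≈ 0.64.

0.64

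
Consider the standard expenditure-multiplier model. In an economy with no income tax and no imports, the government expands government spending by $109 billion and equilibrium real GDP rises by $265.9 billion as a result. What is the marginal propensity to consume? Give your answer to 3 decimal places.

0.590

Implied spending multiplier k = ΔY/ΔG = 265.9/109 ≈ 2.4394.
Since k = 1/(1 − MPC), MPC = 1 − 1/k = 1 − ΔG/ΔY = 1 − 109/265.9 ≈ 0.590.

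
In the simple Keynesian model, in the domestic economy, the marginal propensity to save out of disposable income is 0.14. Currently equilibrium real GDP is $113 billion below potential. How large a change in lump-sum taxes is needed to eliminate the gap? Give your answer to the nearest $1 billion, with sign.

−$18 billion

MPC = 1 − MPS = 1 − 0.14 = 0.86.
Spending multiplier = 1/(1 − MPC) = 1/(1 − 0.86) = 1/0.14 ≈ 7.143.
Tax multiplier = −c·k = −0.86/0.14 ≈ −6.143. Need ΔY = +$113 billion, so ΔT = ΔY/(−c·k) = −(+$113 billion) × 0.14 / 0.86 ≈ −$18 billion.
The government should cut lump-sum taxes by $18 billion.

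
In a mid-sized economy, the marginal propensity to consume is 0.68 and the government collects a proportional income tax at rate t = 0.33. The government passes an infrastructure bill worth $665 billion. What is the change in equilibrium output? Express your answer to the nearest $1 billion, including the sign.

Government-spending multiplier = 1/(1 − c(1−t)) = 1/(1 − 0.68×0.67) = 1/0.5444 ≈ 1.837.
ΔY = k × ΔG = (+$665 billion) / 0.5444 ≈ +$1,222 billion.

+$1,222 billion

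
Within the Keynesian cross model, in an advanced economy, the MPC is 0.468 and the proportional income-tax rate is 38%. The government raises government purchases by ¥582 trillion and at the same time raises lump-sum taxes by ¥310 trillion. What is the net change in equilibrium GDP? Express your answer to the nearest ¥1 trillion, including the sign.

+¥616 trillion

Expenditure multiplier = 1/(1 − c(1−t)) = 1/(1 − 0.468×0.62) = 1/0.70984 ≈ 1.409.
ΔG contributes k·ΔG = (+¥582 trillion) / 0.70984 ≈ +¥819.9 trillion.
ΔT of +¥310 trillion changes first-round spending by −c·ΔT = −¥145.08 trillion, contributing k·(−c·ΔT) = (−¥145.08 trillion) / 0.70984 ≈ −¥204.4 trillion.
Net ΔY = k(ΔG − c·ΔT) = (+¥436.92 trillion) / 0.70984 ≈ +¥616 trillion.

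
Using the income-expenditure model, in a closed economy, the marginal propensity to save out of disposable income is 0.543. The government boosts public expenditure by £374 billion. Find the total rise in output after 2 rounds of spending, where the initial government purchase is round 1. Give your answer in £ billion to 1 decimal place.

£544.9 billion

MPC = 1 − MPS = 1 − 0.543 = 0.457.
Round 1 adds ΔG = £374 billion; each later round is MPC = 0.457 times the previous.
After 2 rounds: 374 + 170.918 = ΔG·(1 − c^2)/(1 − c) = 374 × (1 − 0.208849)/0.543 ≈ £544.9 billion.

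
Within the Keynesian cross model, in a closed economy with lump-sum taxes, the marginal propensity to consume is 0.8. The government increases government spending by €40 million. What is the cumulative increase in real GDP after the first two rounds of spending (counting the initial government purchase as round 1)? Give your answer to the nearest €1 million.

€72 million

Round 1 adds ΔG = €40 million; each later round is MPC = 0.8 times the previous.
After 2 rounds: 40 + 32 = ΔG·(1 − c^2)/(1 − c) = 40 × (1 − 0.64)/0.2 = €72 million.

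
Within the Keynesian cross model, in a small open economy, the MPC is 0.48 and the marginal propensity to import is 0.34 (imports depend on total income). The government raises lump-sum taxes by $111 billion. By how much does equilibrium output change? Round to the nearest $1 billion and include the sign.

−$62 billion

A lump-sum tax change of +$111 billion shifts disposable income by −$111 billion; first-round consumption changes by −c × ΔT = −0.48 × (+$111 billion) = −$53.28 billion.
Expenditure multiplier = 1/(1 − c + m) = 1/(1 − 0.48 + 0.34) = 1/0.86 ≈ 1.163.
The tax multiplier is −c × k ≈ −0.558, so ΔY = k × (−c·ΔT) = (−$53.28 billion) / 0.86 ≈ −$62 billion.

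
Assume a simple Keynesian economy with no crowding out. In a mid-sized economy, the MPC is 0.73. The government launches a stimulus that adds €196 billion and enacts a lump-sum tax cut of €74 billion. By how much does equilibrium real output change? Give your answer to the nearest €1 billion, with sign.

Expenditure multiplier = 1/(1 − MPC) = 1/(1 − 0.73) = 1/0.27 ≈ 3.704.
ΔG contributes k·ΔG = (+€196 billion) / 0.27 ≈ +€725.9 billion.
ΔT of −€74 billion changes first-round spending by −c·ΔT = +€54.02 billion, contributing k·(−c·ΔT) = (+€54.02 billion) / 0.27 ≈ +€200.1 billion.
Net ΔY = k(ΔG − c·ΔT) = (+€250.02 billion) / 0.27 = +€926 billion.

+€926 billion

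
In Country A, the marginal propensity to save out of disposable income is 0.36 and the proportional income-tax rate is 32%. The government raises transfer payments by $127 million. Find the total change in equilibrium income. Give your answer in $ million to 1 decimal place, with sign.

+$143.9 million

MPC = 1 − MPS = 1 − 0.36 = 0.64.
The transfer change shifts disposable income by +$127 million, so first-round consumption changes by c·ΔTR = 0.64 × (+$127 million) = +$81.28 million.
Expenditure multiplier = 1/(1 − c(1−t)) = 1/(1 − 0.64×0.68) = 1/0.5648 ≈ 1.771.
The transfer multiplier is c × k ≈ 1.133, so ΔY = k × (c·ΔTR) = (+$81.28 million) / 0.5648 ≈ +$143.9 million.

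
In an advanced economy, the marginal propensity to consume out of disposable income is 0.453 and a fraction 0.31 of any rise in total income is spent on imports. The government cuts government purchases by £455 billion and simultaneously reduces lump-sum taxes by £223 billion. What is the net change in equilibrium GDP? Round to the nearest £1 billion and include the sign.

Expenditure multiplier = 1/(1 − c + m) = 1/(1 − 0.453 + 0.31) = 1/0.857 ≈ 1.167.
ΔG contributes k·ΔG = (−£455 billion) / 0.857 ≈ −£530.9 billion.
ΔT of −£223 billion changes first-round spending by −c·ΔT = +£101.019 billion, contributing k·(−c·ΔT) = (+£101.019 billion) / 0.857 ≈ +£117.9 billion.
Net ΔY = k(ΔG − c·ΔT) = (−£353.981 billion) / 0.857 ≈ −£413 billion.

−£413 billion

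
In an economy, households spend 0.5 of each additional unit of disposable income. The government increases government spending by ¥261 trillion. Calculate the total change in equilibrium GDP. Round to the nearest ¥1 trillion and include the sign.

+¥522 trillion

Expenditure multiplier = 1/(1 − MPC) = 1/(1 − 0.5) = 1/0.5 = 2.
ΔY = k × ΔG = (+¥261 trillion) / 0.5 = +¥522 trillion.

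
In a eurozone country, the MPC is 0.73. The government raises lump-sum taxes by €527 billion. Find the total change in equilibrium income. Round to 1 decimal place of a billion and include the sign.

A lump-sum tax change of +€527 billion shifts disposable income by −€527 billion; first-round consumption changes by −c × ΔT = −0.73 × (+€527 billion) = −€384.71 billion.
Expenditure multiplier = 1/(1 − MPC) = 1/(1 − 0.73) = 1/0.27 ≈ 3.704.
The tax multiplier is −c × k ≈ −2.704, so ΔY = k × (−c·ΔT) = (−€384.71 billion) / 0.27 ≈ −€1,424.9 billion.

−€1,424.9 billion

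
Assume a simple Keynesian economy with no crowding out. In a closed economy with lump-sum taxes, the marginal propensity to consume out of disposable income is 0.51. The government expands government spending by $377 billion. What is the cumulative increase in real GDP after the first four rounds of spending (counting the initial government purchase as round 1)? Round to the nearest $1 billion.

$717 billion

Round 1 adds ΔG = $377 billion; each later round is MPC = 0.51 times the previous.
After 4 rounds: 377 + 192.27 + 98.0577 + 50.009427 = ΔG·(1 − c^4)/(1 − c) = 377 × (1 − 0.06765201)/0.49 ≈ $717 billion.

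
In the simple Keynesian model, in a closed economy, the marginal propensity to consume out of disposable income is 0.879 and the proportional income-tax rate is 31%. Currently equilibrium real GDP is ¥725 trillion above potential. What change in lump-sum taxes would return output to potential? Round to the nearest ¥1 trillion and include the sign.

+¥325 trillion

Spending multiplier = 1/(1 − c(1−t)) = 1/(1 − 0.879×0.69) = 1/0.39349 ≈ 2.541.
Tax multiplier = −c·k = −0.879/0.39349 ≈ −2.234. Need ΔY = −¥725 trillion, so ΔT = ΔY/(−c·k) = −(−¥725 trillion) × 0.39349 / 0.879 ≈ +¥325 trillion.
The government should raise lump-sum taxes by ¥325 trillion.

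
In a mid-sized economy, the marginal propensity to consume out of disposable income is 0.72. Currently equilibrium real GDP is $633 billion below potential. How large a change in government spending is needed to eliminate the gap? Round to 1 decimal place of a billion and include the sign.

+$177.2 billion

Spending multiplier = 1/(1 − MPC) = 1/(1 − 0.72) = 1/0.28 ≈ 3.571.
Need ΔY = +$633 billion, so ΔG = ΔY/k = (+$633 billion) × 0.28 ≈ +$177.2 billion.
The government should increase government spending by $177.2 billion.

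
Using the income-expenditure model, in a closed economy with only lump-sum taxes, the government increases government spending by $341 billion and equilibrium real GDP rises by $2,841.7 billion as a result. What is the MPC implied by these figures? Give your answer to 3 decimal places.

0.880

Implied spending multiplier k = ΔY/ΔG = 2,841.7/341 ≈ 8.3334.
Since k = 1/(1 − MPC), MPC = 1 − 1/k = 1 − ΔG/ΔY = 1 − 341/2,841.7 ≈ 0.880.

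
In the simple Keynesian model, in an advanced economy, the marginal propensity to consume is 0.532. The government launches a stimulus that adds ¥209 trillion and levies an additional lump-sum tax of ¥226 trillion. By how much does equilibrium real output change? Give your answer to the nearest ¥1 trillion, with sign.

Expenditure multiplier = 1/(1 − MPC) = 1/(1 − 0.532) = 1/0.468 ≈ 2.137.
ΔG contributes k·ΔG = (+¥209 trillion) / 0.468 ≈ +¥446.6 trillion.
ΔT of +¥226 trillion changes first-round spending by −c·ΔT = −¥120.232 trillion, contributing k·(−c·ΔT) = (−¥120.232 trillion) / 0.468 ≈ −¥256.9 trillion.
Net ΔY = k(ΔG − c·ΔT) = (+¥88.768 trillion) / 0.468 ≈ +¥190 trillion.

+¥190 trillion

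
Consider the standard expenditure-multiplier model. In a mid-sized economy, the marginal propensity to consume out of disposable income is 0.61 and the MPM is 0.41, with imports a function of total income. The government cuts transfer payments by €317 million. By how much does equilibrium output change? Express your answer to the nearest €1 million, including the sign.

The transfer change shifts disposable income by −€317 million, so first-round consumption changes by c·ΔTR = 0.61 × (−€317 million) = −€193.37 million.
Expenditure multiplier = 1/(1 − c + m) = 1/(1 − 0.61 + 0.41) = 1/0.8 = 1.25.
The transfer multiplier is c × k ≈ 0.763, so ΔY = k × (c·ΔTR) = (−€193.37 million) / 0.8 ≈ −€242 million.

−€242 million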